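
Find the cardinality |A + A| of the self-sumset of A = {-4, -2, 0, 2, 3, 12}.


A + A = {a + a' : a, a' ∈ A}; |A| = 6.
General bounds: 2|A| - 1 ≤ |A + A| ≤ |A|(|A|+1)/2, i.e. 11 ≤ |A + A| ≤ 21.
Lower bound 2|A|-1 is attained iff A is an arithmetic progression.
Enumerate sums a + a' for a ≤ a' (symmetric, so this suffices):
a = -4: -4+-4=-8, -4+-2=-6, -4+0=-4, -4+2=-2, -4+3=-1, -4+12=8
a = -2: -2+-2=-4, -2+0=-2, -2+2=0, -2+3=1, -2+12=10
a = 0: 0+0=0, 0+2=2, 0+3=3, 0+12=12
a = 2: 2+2=4, 2+3=5, 2+12=14
a = 3: 3+3=6, 3+12=15
a = 12: 12+12=24
Distinct sums: {-8, -6, -4, -2, -1, 0, 1, 2, 3, 4, 5, 6, 8, 10, 12, 14, 15, 24}
|A + A| = 18

|A + A| = 18


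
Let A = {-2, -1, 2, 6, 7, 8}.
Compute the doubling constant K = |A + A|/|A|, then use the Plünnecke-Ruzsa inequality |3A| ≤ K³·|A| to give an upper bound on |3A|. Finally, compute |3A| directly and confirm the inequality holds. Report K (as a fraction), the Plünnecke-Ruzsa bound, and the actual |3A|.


|A| = 6.
Step 1: Compute A + A by enumerating all 36 pairs.
A + A = {-4, -3, -2, 0, 1, 4, 5, 6, 7, 8, 9, 10, 12, 13, 14, 15, 16}, so |A + A| = 17.
Step 2: Doubling constant K = |A + A|/|A| = 17/6 = 17/6 ≈ 2.8333.
Step 3: Plünnecke-Ruzsa gives |3A| ≤ K³·|A| = (2.8333)³ · 6 ≈ 136.4722.
Step 4: Compute 3A = A + A + A directly by enumerating all triples (a,b,c) ∈ A³; |3A| = 30.
Step 5: Check 30 ≤ 136.4722? Yes ✓.

K = 17/6, Plünnecke-Ruzsa bound K³|A| ≈ 136.4722, |3A| = 30, inequality holds.


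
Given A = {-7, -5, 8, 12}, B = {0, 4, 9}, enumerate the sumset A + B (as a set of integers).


A + B = {a + b : a ∈ A, b ∈ B}.
Enumerate all |A|·|B| = 4·3 = 12 pairs (a, b) and collect distinct sums.
a = -7: -7+0=-7, -7+4=-3, -7+9=2
a = -5: -5+0=-5, -5+4=-1, -5+9=4
a = 8: 8+0=8, 8+4=12, 8+9=17
a = 12: 12+0=12, 12+4=16, 12+9=21
Collecting distinct sums: A + B = {-7, -5, -3, -1, 2, 4, 8, 12, 16, 17, 21}
|A + B| = 11

A + B = {-7, -5, -3, -1, 2, 4, 8, 12, 16, 17, 21}


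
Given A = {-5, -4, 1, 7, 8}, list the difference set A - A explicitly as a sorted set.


A - A = {a - a' : a, a' ∈ A}.
Compute a - a' for each ordered pair (a, a'):
a = -5: -5--5=0, -5--4=-1, -5-1=-6, -5-7=-12, -5-8=-13
a = -4: -4--5=1, -4--4=0, -4-1=-5, -4-7=-11, -4-8=-12
a = 1: 1--5=6, 1--4=5, 1-1=0, 1-7=-6, 1-8=-7
a = 7: 7--5=12, 7--4=11, 7-1=6, 7-7=0, 7-8=-1
a = 8: 8--5=13, 8--4=12, 8-1=7, 8-7=1, 8-8=0
Collecting distinct values (and noting 0 appears from a-a):
A - A = {-13, -12, -11, -7, -6, -5, -1, 0, 1, 5, 6, 7, 11, 12, 13}
|A - A| = 15

A - A = {-13, -12, -11, -7, -6, -5, -1, 0, 1, 5, 6, 7, 11, 12, 13}


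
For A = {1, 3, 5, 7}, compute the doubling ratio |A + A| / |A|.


|A| = 4.
Compute A + A by enumerating all 16 pairs.
A + A = {2, 4, 6, 8, 10, 12, 14}, so |A + A| = 7.
K = |A + A| / |A| = 7/4 (already in lowest terms) ≈ 1.7500.
Reference: AP of size 4 gives K = 7/4 ≈ 1.7500; a fully generic set of size 4 gives K ≈ 2.5000.

|A| = 4, |A + A| = 7, K = 7/4.


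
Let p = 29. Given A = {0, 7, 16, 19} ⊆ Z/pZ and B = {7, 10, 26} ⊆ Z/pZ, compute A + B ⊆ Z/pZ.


Work in Z/29Z: reduce every sum a + b modulo 29.
Enumerate all 12 pairs:
a = 0: 0+7=7, 0+10=10, 0+26=26
a = 7: 7+7=14, 7+10=17, 7+26=4
a = 16: 16+7=23, 16+10=26, 16+26=13
a = 19: 19+7=26, 19+10=0, 19+26=16
Distinct residues collected: {0, 4, 7, 10, 13, 14, 16, 17, 23, 26}
|A + B| = 10 (out of 29 total residues).

A + B = {0, 4, 7, 10, 13, 14, 16, 17, 23, 26}


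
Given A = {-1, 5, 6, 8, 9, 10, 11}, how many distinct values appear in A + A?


A + A = {a + a' : a, a' ∈ A}; |A| = 7.
General bounds: 2|A| - 1 ≤ |A + A| ≤ |A|(|A|+1)/2, i.e. 13 ≤ |A + A| ≤ 28.
Lower bound 2|A|-1 is attained iff A is an arithmetic progression.
Enumerate sums a + a' for a ≤ a' (symmetric, so this suffices):
a = -1: -1+-1=-2, -1+5=4, -1+6=5, -1+8=7, -1+9=8, -1+10=9, -1+11=10
a = 5: 5+5=10, 5+6=11, 5+8=13, 5+9=14, 5+10=15, 5+11=16
a = 6: 6+6=12, 6+8=14, 6+9=15, 6+10=16, 6+11=17
a = 8: 8+8=16, 8+9=17, 8+10=18, 8+11=19
a = 9: 9+9=18, 9+10=19, 9+11=20
a = 10: 10+10=20, 10+11=21
a = 11: 11+11=22
Distinct sums: {-2, 4, 5, 7, 8, 9, 10, 11, 12, 13, 14, 15, 16, 17, 18, 19, 20, 21, 22}
|A + A| = 19

|A + A| = 19


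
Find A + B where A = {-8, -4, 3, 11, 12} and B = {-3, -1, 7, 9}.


A + B = {a + b : a ∈ A, b ∈ B}.
Enumerate all |A|·|B| = 5·4 = 20 pairs (a, b) and collect distinct sums.
a = -8: -8+-3=-11, -8+-1=-9, -8+7=-1, -8+9=1
a = -4: -4+-3=-7, -4+-1=-5, -4+7=3, -4+9=5
a = 3: 3+-3=0, 3+-1=2, 3+7=10, 3+9=12
a = 11: 11+-3=8, 11+-1=10, 11+7=18, 11+9=20
a = 12: 12+-3=9, 12+-1=11, 12+7=19, 12+9=21
Collecting distinct sums: A + B = {-11, -9, -7, -5, -1, 0, 1, 2, 3, 5, 8, 9, 10, 11, 12, 18, 19, 20, 21}
|A + B| = 19

A + B = {-11, -9, -7, -5, -1, 0, 1, 2, 3, 5, 8, 9, 10, 11, 12, 18, 19, 20, 21}


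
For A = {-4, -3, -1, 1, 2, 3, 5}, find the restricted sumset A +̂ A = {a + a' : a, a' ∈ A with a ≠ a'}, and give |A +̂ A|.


Restricted sumset: A +̂ A = {a + a' : a ∈ A, a' ∈ A, a ≠ a'}.
Equivalently, take A + A and drop any sum 2a that is achievable ONLY as a + a for a ∈ A (i.e. sums representable only with equal summands).
Enumerate pairs (a, a') with a < a' (symmetric, so each unordered pair gives one sum; this covers all a ≠ a'):
  -4 + -3 = -7
  -4 + -1 = -5
  -4 + 1 = -3
  -4 + 2 = -2
  -4 + 3 = -1
  -4 + 5 = 1
  -3 + -1 = -4
  -3 + 1 = -2
  -3 + 2 = -1
  -3 + 3 = 0
  -3 + 5 = 2
  -1 + 1 = 0
  -1 + 2 = 1
  -1 + 3 = 2
  -1 + 5 = 4
  1 + 2 = 3
  1 + 3 = 4
  1 + 5 = 6
  2 + 3 = 5
  2 + 5 = 7
  3 + 5 = 8
Collected distinct sums: {-7, -5, -4, -3, -2, -1, 0, 1, 2, 3, 4, 5, 6, 7, 8}
|A +̂ A| = 15
(Reference bound: |A +̂ A| ≥ 2|A| - 3 for |A| ≥ 2, with |A| = 7 giving ≥ 11.)

|A +̂ A| = 15


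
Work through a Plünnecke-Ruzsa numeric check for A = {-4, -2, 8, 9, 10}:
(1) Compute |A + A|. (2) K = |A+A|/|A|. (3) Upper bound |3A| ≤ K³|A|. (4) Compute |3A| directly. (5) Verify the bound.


|A| = 5.
Step 1: Compute A + A by enumerating all 25 pairs.
A + A = {-8, -6, -4, 4, 5, 6, 7, 8, 16, 17, 18, 19, 20}, so |A + A| = 13.
Step 2: Doubling constant K = |A + A|/|A| = 13/5 = 13/5 ≈ 2.6000.
Step 3: Plünnecke-Ruzsa gives |3A| ≤ K³·|A| = (2.6000)³ · 5 ≈ 87.8800.
Step 4: Compute 3A = A + A + A directly by enumerating all triples (a,b,c) ∈ A³; |3A| = 25.
Step 5: Check 25 ≤ 87.8800? Yes ✓.

K = 13/5, Plünnecke-Ruzsa bound K³|A| ≈ 87.8800, |3A| = 25, inequality holds.


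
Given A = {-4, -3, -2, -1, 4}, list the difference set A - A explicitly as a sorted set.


A - A = {a - a' : a, a' ∈ A}.
Compute a - a' for each ordered pair (a, a'):
a = -4: -4--4=0, -4--3=-1, -4--2=-2, -4--1=-3, -4-4=-8
a = -3: -3--4=1, -3--3=0, -3--2=-1, -3--1=-2, -3-4=-7
a = -2: -2--4=2, -2--3=1, -2--2=0, -2--1=-1, -2-4=-6
a = -1: -1--4=3, -1--3=2, -1--2=1, -1--1=0, -1-4=-5
a = 4: 4--4=8, 4--3=7, 4--2=6, 4--1=5, 4-4=0
Collecting distinct values (and noting 0 appears from a-a):
A - A = {-8, -7, -6, -5, -3, -2, -1, 0, 1, 2, 3, 5, 6, 7, 8}
|A - A| = 15

A - A = {-8, -7, -6, -5, -3, -2, -1, 0, 1, 2, 3, 5, 6, 7, 8}


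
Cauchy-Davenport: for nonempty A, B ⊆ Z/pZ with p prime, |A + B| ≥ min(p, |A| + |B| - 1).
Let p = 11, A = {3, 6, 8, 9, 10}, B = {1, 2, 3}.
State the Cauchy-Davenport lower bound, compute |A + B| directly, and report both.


Cauchy-Davenport: |A + B| ≥ min(p, |A| + |B| - 1) for A, B nonempty in Z/pZ.
|A| = 5, |B| = 3, p = 11.
CD lower bound = min(11, 5 + 3 - 1) = min(11, 7) = 7.
Compute A + B mod 11 directly:
a = 3: 3+1=4, 3+2=5, 3+3=6
a = 6: 6+1=7, 6+2=8, 6+3=9
a = 8: 8+1=9, 8+2=10, 8+3=0
a = 9: 9+1=10, 9+2=0, 9+3=1
a = 10: 10+1=0, 10+2=1, 10+3=2
A + B = {0, 1, 2, 4, 5, 6, 7, 8, 9, 10}, so |A + B| = 10.
Verify: 10 ≥ 7? Yes ✓.

CD lower bound = 7, actual |A + B| = 10.


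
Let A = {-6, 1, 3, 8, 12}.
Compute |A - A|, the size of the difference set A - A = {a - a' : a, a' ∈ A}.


A - A = {a - a' : a, a' ∈ A}; |A| = 5.
Bounds: 2|A|-1 ≤ |A - A| ≤ |A|² - |A| + 1, i.e. 9 ≤ |A - A| ≤ 21.
Note: 0 ∈ A - A always (from a - a). The set is symmetric: if d ∈ A - A then -d ∈ A - A.
Enumerate nonzero differences d = a - a' with a > a' (then include -d):
Positive differences: {2, 4, 5, 7, 9, 11, 14, 18}
Full difference set: {0} ∪ (positive diffs) ∪ (negative diffs).
|A - A| = 1 + 2·8 = 17 (matches direct enumeration: 17).

|A - A| = 17


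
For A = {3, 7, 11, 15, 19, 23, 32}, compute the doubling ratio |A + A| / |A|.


|A| = 7.
Compute A + A by enumerating all 49 pairs.
A + A = {6, 10, 14, 18, 22, 26, 30, 34, 35, 38, 39, 42, 43, 46, 47, 51, 55, 64}, so |A + A| = 18.
K = |A + A| / |A| = 18/7 (already in lowest terms) ≈ 2.5714.
Reference: AP of size 7 gives K = 13/7 ≈ 1.8571; a fully generic set of size 7 gives K ≈ 4.0000.

|A| = 7, |A + A| = 18, K = 18/7.


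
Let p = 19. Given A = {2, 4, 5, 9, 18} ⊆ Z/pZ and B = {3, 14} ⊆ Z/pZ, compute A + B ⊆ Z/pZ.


Work in Z/19Z: reduce every sum a + b modulo 19.
Enumerate all 10 pairs:
a = 2: 2+3=5, 2+14=16
a = 4: 4+3=7, 4+14=18
a = 5: 5+3=8, 5+14=0
a = 9: 9+3=12, 9+14=4
a = 18: 18+3=2, 18+14=13
Distinct residues collected: {0, 2, 4, 5, 7, 8, 12, 13, 16, 18}
|A + B| = 10 (out of 19 total residues).

A + B = {0, 2, 4, 5, 7, 8, 12, 13, 16, 18}


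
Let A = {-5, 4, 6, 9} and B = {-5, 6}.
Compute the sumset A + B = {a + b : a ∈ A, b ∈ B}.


A + B = {a + b : a ∈ A, b ∈ B}.
Enumerate all |A|·|B| = 4·2 = 8 pairs (a, b) and collect distinct sums.
a = -5: -5+-5=-10, -5+6=1
a = 4: 4+-5=-1, 4+6=10
a = 6: 6+-5=1, 6+6=12
a = 9: 9+-5=4, 9+6=15
Collecting distinct sums: A + B = {-10, -1, 1, 4, 10, 12, 15}
|A + B| = 7

A + B = {-10, -1, 1, 4, 10, 12, 15}


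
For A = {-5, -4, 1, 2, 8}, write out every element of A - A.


A - A = {a - a' : a, a' ∈ A}.
Compute a - a' for each ordered pair (a, a'):
a = -5: -5--5=0, -5--4=-1, -5-1=-6, -5-2=-7, -5-8=-13
a = -4: -4--5=1, -4--4=0, -4-1=-5, -4-2=-6, -4-8=-12
a = 1: 1--5=6, 1--4=5, 1-1=0, 1-2=-1, 1-8=-7
a = 2: 2--5=7, 2--4=6, 2-1=1, 2-2=0, 2-8=-6
a = 8: 8--5=13, 8--4=12, 8-1=7, 8-2=6, 8-8=0
Collecting distinct values (and noting 0 appears from a-a):
A - A = {-13, -12, -7, -6, -5, -1, 0, 1, 5, 6, 7, 12, 13}
|A - A| = 13

A - A = {-13, -12, -7, -6, -5, -1, 0, 1, 5, 6, 7, 12, 13}


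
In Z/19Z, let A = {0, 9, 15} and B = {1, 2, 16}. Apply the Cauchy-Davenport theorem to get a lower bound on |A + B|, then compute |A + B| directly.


Cauchy-Davenport: |A + B| ≥ min(p, |A| + |B| - 1) for A, B nonempty in Z/pZ.
|A| = 3, |B| = 3, p = 19.
CD lower bound = min(19, 3 + 3 - 1) = min(19, 5) = 5.
Compute A + B mod 19 directly:
a = 0: 0+1=1, 0+2=2, 0+16=16
a = 9: 9+1=10, 9+2=11, 9+16=6
a = 15: 15+1=16, 15+2=17, 15+16=12
A + B = {1, 2, 6, 10, 11, 12, 16, 17}, so |A + B| = 8.
Verify: 8 ≥ 5? Yes ✓.

CD lower bound = 5, actual |A + B| = 8.


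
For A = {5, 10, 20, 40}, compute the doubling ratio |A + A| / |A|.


|A| = 4.
Compute A + A by enumerating all 16 pairs.
A + A = {10, 15, 20, 25, 30, 40, 45, 50, 60, 80}, so |A + A| = 10.
K = |A + A| / |A| = 10/4 = 5/2 ≈ 2.5000.
Reference: AP of size 4 gives K = 7/4 ≈ 1.7500; a fully generic set of size 4 gives K ≈ 2.5000.

|A| = 4, |A + A| = 10, K = 10/4 = 5/2.


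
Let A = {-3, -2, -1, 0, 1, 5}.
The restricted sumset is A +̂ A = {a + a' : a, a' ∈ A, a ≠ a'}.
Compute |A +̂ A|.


Restricted sumset: A +̂ A = {a + a' : a ∈ A, a' ∈ A, a ≠ a'}.
Equivalently, take A + A and drop any sum 2a that is achievable ONLY as a + a for a ∈ A (i.e. sums representable only with equal summands).
Enumerate pairs (a, a') with a < a' (symmetric, so each unordered pair gives one sum; this covers all a ≠ a'):
  -3 + -2 = -5
  -3 + -1 = -4
  -3 + 0 = -3
  -3 + 1 = -2
  -3 + 5 = 2
  -2 + -1 = -3
  -2 + 0 = -2
  -2 + 1 = -1
  -2 + 5 = 3
  -1 + 0 = -1
  -1 + 1 = 0
  -1 + 5 = 4
  0 + 1 = 1
  0 + 5 = 5
  1 + 5 = 6
Collected distinct sums: {-5, -4, -3, -2, -1, 0, 1, 2, 3, 4, 5, 6}
|A +̂ A| = 12
(Reference bound: |A +̂ A| ≥ 2|A| - 3 for |A| ≥ 2, with |A| = 6 giving ≥ 9.)

|A +̂ A| = 12


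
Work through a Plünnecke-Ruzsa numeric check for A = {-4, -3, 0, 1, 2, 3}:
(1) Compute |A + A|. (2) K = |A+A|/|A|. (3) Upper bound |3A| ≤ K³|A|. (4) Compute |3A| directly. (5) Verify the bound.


|A| = 6.
Step 1: Compute A + A by enumerating all 36 pairs.
A + A = {-8, -7, -6, -4, -3, -2, -1, 0, 1, 2, 3, 4, 5, 6}, so |A + A| = 14.
Step 2: Doubling constant K = |A + A|/|A| = 14/6 = 14/6 ≈ 2.3333.
Step 3: Plünnecke-Ruzsa gives |3A| ≤ K³·|A| = (2.3333)³ · 6 ≈ 76.2222.
Step 4: Compute 3A = A + A + A directly by enumerating all triples (a,b,c) ∈ A³; |3A| = 22.
Step 5: Check 22 ≤ 76.2222? Yes ✓.

K = 14/6, Plünnecke-Ruzsa bound K³|A| ≈ 76.2222, |3A| = 22, inequality holds.


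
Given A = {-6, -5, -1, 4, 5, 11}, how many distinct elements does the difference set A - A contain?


A - A = {a - a' : a, a' ∈ A}; |A| = 6.
Bounds: 2|A|-1 ≤ |A - A| ≤ |A|² - |A| + 1, i.e. 11 ≤ |A - A| ≤ 31.
Note: 0 ∈ A - A always (from a - a). The set is symmetric: if d ∈ A - A then -d ∈ A - A.
Enumerate nonzero differences d = a - a' with a > a' (then include -d):
Positive differences: {1, 4, 5, 6, 7, 9, 10, 11, 12, 16, 17}
Full difference set: {0} ∪ (positive diffs) ∪ (negative diffs).
|A - A| = 1 + 2·11 = 23 (matches direct enumeration: 23).

|A - A| = 23


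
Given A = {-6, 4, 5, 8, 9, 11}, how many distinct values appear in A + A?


A + A = {a + a' : a, a' ∈ A}; |A| = 6.
General bounds: 2|A| - 1 ≤ |A + A| ≤ |A|(|A|+1)/2, i.e. 11 ≤ |A + A| ≤ 21.
Lower bound 2|A|-1 is attained iff A is an arithmetic progression.
Enumerate sums a + a' for a ≤ a' (symmetric, so this suffices):
a = -6: -6+-6=-12, -6+4=-2, -6+5=-1, -6+8=2, -6+9=3, -6+11=5
a = 4: 4+4=8, 4+5=9, 4+8=12, 4+9=13, 4+11=15
a = 5: 5+5=10, 5+8=13, 5+9=14, 5+11=16
a = 8: 8+8=16, 8+9=17, 8+11=19
a = 9: 9+9=18, 9+11=20
a = 11: 11+11=22
Distinct sums: {-12, -2, -1, 2, 3, 5, 8, 9, 10, 12, 13, 14, 15, 16, 17, 18, 19, 20, 22}
|A + A| = 19

|A + A| = 19


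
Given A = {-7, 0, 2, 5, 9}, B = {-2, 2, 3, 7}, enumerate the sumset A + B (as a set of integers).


A + B = {a + b : a ∈ A, b ∈ B}.
Enumerate all |A|·|B| = 5·4 = 20 pairs (a, b) and collect distinct sums.
a = -7: -7+-2=-9, -7+2=-5, -7+3=-4, -7+7=0
a = 0: 0+-2=-2, 0+2=2, 0+3=3, 0+7=7
a = 2: 2+-2=0, 2+2=4, 2+3=5, 2+7=9
a = 5: 5+-2=3, 5+2=7, 5+3=8, 5+7=12
a = 9: 9+-2=7, 9+2=11, 9+3=12, 9+7=16
Collecting distinct sums: A + B = {-9, -5, -4, -2, 0, 2, 3, 4, 5, 7, 8, 9, 11, 12, 16}
|A + B| = 15

A + B = {-9, -5, -4, -2, 0, 2, 3, 4, 5, 7, 8, 9, 11, 12, 16}


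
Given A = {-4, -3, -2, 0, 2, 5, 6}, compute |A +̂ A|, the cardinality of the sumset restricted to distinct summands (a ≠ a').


Restricted sumset: A +̂ A = {a + a' : a ∈ A, a' ∈ A, a ≠ a'}.
Equivalently, take A + A and drop any sum 2a that is achievable ONLY as a + a for a ∈ A (i.e. sums representable only with equal summands).
Enumerate pairs (a, a') with a < a' (symmetric, so each unordered pair gives one sum; this covers all a ≠ a'):
  -4 + -3 = -7
  -4 + -2 = -6
  -4 + 0 = -4
  -4 + 2 = -2
  -4 + 5 = 1
  -4 + 6 = 2
  -3 + -2 = -5
  -3 + 0 = -3
  -3 + 2 = -1
  -3 + 5 = 2
  -3 + 6 = 3
  -2 + 0 = -2
  -2 + 2 = 0
  -2 + 5 = 3
  -2 + 6 = 4
  0 + 2 = 2
  0 + 5 = 5
  0 + 6 = 6
  2 + 5 = 7
  2 + 6 = 8
  5 + 6 = 11
Collected distinct sums: {-7, -6, -5, -4, -3, -2, -1, 0, 1, 2, 3, 4, 5, 6, 7, 8, 11}
|A +̂ A| = 17
(Reference bound: |A +̂ A| ≥ 2|A| - 3 for |A| ≥ 2, with |A| = 7 giving ≥ 11.)

|A +̂ A| = 17


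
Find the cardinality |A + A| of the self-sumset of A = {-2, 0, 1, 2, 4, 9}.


A + A = {a + a' : a, a' ∈ A}; |A| = 6.
General bounds: 2|A| - 1 ≤ |A + A| ≤ |A|(|A|+1)/2, i.e. 11 ≤ |A + A| ≤ 21.
Lower bound 2|A|-1 is attained iff A is an arithmetic progression.
Enumerate sums a + a' for a ≤ a' (symmetric, so this suffices):
a = -2: -2+-2=-4, -2+0=-2, -2+1=-1, -2+2=0, -2+4=2, -2+9=7
a = 0: 0+0=0, 0+1=1, 0+2=2, 0+4=4, 0+9=9
a = 1: 1+1=2, 1+2=3, 1+4=5, 1+9=10
a = 2: 2+2=4, 2+4=6, 2+9=11
a = 4: 4+4=8, 4+9=13
a = 9: 9+9=18
Distinct sums: {-4, -2, -1, 0, 1, 2, 3, 4, 5, 6, 7, 8, 9, 10, 11, 13, 18}
|A + A| = 17

|A + A| = 17


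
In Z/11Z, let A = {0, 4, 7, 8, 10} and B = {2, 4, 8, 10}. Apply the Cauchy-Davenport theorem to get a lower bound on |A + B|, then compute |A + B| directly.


Cauchy-Davenport: |A + B| ≥ min(p, |A| + |B| - 1) for A, B nonempty in Z/pZ.
|A| = 5, |B| = 4, p = 11.
CD lower bound = min(11, 5 + 4 - 1) = min(11, 8) = 8.
Compute A + B mod 11 directly:
a = 0: 0+2=2, 0+4=4, 0+8=8, 0+10=10
a = 4: 4+2=6, 4+4=8, 4+8=1, 4+10=3
a = 7: 7+2=9, 7+4=0, 7+8=4, 7+10=6
a = 8: 8+2=10, 8+4=1, 8+8=5, 8+10=7
a = 10: 10+2=1, 10+4=3, 10+8=7, 10+10=9
A + B = {0, 1, 2, 3, 4, 5, 6, 7, 8, 9, 10}, so |A + B| = 11.
Verify: 11 ≥ 8? Yes ✓.

CD lower bound = 8, actual |A + B| = 11.


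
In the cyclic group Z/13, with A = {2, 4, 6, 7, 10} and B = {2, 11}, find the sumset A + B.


Work in Z/13Z: reduce every sum a + b modulo 13.
Enumerate all 10 pairs:
a = 2: 2+2=4, 2+11=0
a = 4: 4+2=6, 4+11=2
a = 6: 6+2=8, 6+11=4
a = 7: 7+2=9, 7+11=5
a = 10: 10+2=12, 10+11=8
Distinct residues collected: {0, 2, 4, 5, 6, 8, 9, 12}
|A + B| = 8 (out of 13 total residues).

A + B = {0, 2, 4, 5, 6, 8, 9, 12}


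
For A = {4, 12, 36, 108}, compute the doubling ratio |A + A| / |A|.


|A| = 4.
Compute A + A by enumerating all 16 pairs.
A + A = {8, 16, 24, 40, 48, 72, 112, 120, 144, 216}, so |A + A| = 10.
K = |A + A| / |A| = 10/4 = 5/2 ≈ 2.5000.
Reference: AP of size 4 gives K = 7/4 ≈ 1.7500; a fully generic set of size 4 gives K ≈ 2.5000.

|A| = 4, |A + A| = 10, K = 10/4 = 5/2.


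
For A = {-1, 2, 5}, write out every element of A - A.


A - A = {a - a' : a, a' ∈ A}.
Compute a - a' for each ordered pair (a, a'):
a = -1: -1--1=0, -1-2=-3, -1-5=-6
a = 2: 2--1=3, 2-2=0, 2-5=-3
a = 5: 5--1=6, 5-2=3, 5-5=0
Collecting distinct values (and noting 0 appears from a-a):
A - A = {-6, -3, 0, 3, 6}
|A - A| = 5

A - A = {-6, -3, 0, 3, 6}


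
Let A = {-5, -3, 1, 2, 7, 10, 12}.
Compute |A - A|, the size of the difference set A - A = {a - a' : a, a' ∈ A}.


A - A = {a - a' : a, a' ∈ A}; |A| = 7.
Bounds: 2|A|-1 ≤ |A - A| ≤ |A|² - |A| + 1, i.e. 13 ≤ |A - A| ≤ 43.
Note: 0 ∈ A - A always (from a - a). The set is symmetric: if d ∈ A - A then -d ∈ A - A.
Enumerate nonzero differences d = a - a' with a > a' (then include -d):
Positive differences: {1, 2, 3, 4, 5, 6, 7, 8, 9, 10, 11, 12, 13, 15, 17}
Full difference set: {0} ∪ (positive diffs) ∪ (negative diffs).
|A - A| = 1 + 2·15 = 31 (matches direct enumeration: 31).

|A - A| = 31


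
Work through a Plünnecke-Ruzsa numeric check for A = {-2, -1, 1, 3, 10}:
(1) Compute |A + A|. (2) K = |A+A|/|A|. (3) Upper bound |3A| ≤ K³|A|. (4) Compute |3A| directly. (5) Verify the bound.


|A| = 5.
Step 1: Compute A + A by enumerating all 25 pairs.
A + A = {-4, -3, -2, -1, 0, 1, 2, 4, 6, 8, 9, 11, 13, 20}, so |A + A| = 14.
Step 2: Doubling constant K = |A + A|/|A| = 14/5 = 14/5 ≈ 2.8000.
Step 3: Plünnecke-Ruzsa gives |3A| ≤ K³·|A| = (2.8000)³ · 5 ≈ 109.7600.
Step 4: Compute 3A = A + A + A directly by enumerating all triples (a,b,c) ∈ A³; |3A| = 26.
Step 5: Check 26 ≤ 109.7600? Yes ✓.

K = 14/5, Plünnecke-Ruzsa bound K³|A| ≈ 109.7600, |3A| = 26, inequality holds.


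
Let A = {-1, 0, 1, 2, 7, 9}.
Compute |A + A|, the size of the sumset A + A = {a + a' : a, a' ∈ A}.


A + A = {a + a' : a, a' ∈ A}; |A| = 6.
General bounds: 2|A| - 1 ≤ |A + A| ≤ |A|(|A|+1)/2, i.e. 11 ≤ |A + A| ≤ 21.
Lower bound 2|A|-1 is attained iff A is an arithmetic progression.
Enumerate sums a + a' for a ≤ a' (symmetric, so this suffices):
a = -1: -1+-1=-2, -1+0=-1, -1+1=0, -1+2=1, -1+7=6, -1+9=8
a = 0: 0+0=0, 0+1=1, 0+2=2, 0+7=7, 0+9=9
a = 1: 1+1=2, 1+2=3, 1+7=8, 1+9=10
a = 2: 2+2=4, 2+7=9, 2+9=11
a = 7: 7+7=14, 7+9=16
a = 9: 9+9=18
Distinct sums: {-2, -1, 0, 1, 2, 3, 4, 6, 7, 8, 9, 10, 11, 14, 16, 18}
|A + A| = 16

|A + A| = 16


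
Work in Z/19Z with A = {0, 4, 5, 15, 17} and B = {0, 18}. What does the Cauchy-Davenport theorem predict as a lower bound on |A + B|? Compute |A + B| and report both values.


Cauchy-Davenport: |A + B| ≥ min(p, |A| + |B| - 1) for A, B nonempty in Z/pZ.
|A| = 5, |B| = 2, p = 19.
CD lower bound = min(19, 5 + 2 - 1) = min(19, 6) = 6.
Compute A + B mod 19 directly:
a = 0: 0+0=0, 0+18=18
a = 4: 4+0=4, 4+18=3
a = 5: 5+0=5, 5+18=4
a = 15: 15+0=15, 15+18=14
a = 17: 17+0=17, 17+18=16
A + B = {0, 3, 4, 5, 14, 15, 16, 17, 18}, so |A + B| = 9.
Verify: 9 ≥ 6? Yes ✓.

CD lower bound = 6, actual |A + B| = 9.


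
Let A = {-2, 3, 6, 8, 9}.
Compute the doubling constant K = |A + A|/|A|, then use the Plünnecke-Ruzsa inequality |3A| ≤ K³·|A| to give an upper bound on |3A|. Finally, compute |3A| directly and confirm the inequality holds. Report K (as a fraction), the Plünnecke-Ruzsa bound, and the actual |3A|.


|A| = 5.
Step 1: Compute A + A by enumerating all 25 pairs.
A + A = {-4, 1, 4, 6, 7, 9, 11, 12, 14, 15, 16, 17, 18}, so |A + A| = 13.
Step 2: Doubling constant K = |A + A|/|A| = 13/5 = 13/5 ≈ 2.6000.
Step 3: Plünnecke-Ruzsa gives |3A| ≤ K³·|A| = (2.6000)³ · 5 ≈ 87.8800.
Step 4: Compute 3A = A + A + A directly by enumerating all triples (a,b,c) ∈ A³; |3A| = 24.
Step 5: Check 24 ≤ 87.8800? Yes ✓.

K = 13/5, Plünnecke-Ruzsa bound K³|A| ≈ 87.8800, |3A| = 24, inequality holds.


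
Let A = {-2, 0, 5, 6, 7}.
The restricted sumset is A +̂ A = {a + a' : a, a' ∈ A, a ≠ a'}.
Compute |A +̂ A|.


Restricted sumset: A +̂ A = {a + a' : a ∈ A, a' ∈ A, a ≠ a'}.
Equivalently, take A + A and drop any sum 2a that is achievable ONLY as a + a for a ∈ A (i.e. sums representable only with equal summands).
Enumerate pairs (a, a') with a < a' (symmetric, so each unordered pair gives one sum; this covers all a ≠ a'):
  -2 + 0 = -2
  -2 + 5 = 3
  -2 + 6 = 4
  -2 + 7 = 5
  0 + 5 = 5
  0 + 6 = 6
  0 + 7 = 7
  5 + 6 = 11
  5 + 7 = 12
  6 + 7 = 13
Collected distinct sums: {-2, 3, 4, 5, 6, 7, 11, 12, 13}
|A +̂ A| = 9
(Reference bound: |A +̂ A| ≥ 2|A| - 3 for |A| ≥ 2, with |A| = 5 giving ≥ 7.)

|A +̂ A| = 9


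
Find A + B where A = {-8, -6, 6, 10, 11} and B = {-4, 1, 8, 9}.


A + B = {a + b : a ∈ A, b ∈ B}.
Enumerate all |A|·|B| = 5·4 = 20 pairs (a, b) and collect distinct sums.
a = -8: -8+-4=-12, -8+1=-7, -8+8=0, -8+9=1
a = -6: -6+-4=-10, -6+1=-5, -6+8=2, -6+9=3
a = 6: 6+-4=2, 6+1=7, 6+8=14, 6+9=15
a = 10: 10+-4=6, 10+1=11, 10+8=18, 10+9=19
a = 11: 11+-4=7, 11+1=12, 11+8=19, 11+9=20
Collecting distinct sums: A + B = {-12, -10, -7, -5, 0, 1, 2, 3, 6, 7, 11, 12, 14, 15, 18, 19, 20}
|A + B| = 17

A + B = {-12, -10, -7, -5, 0, 1, 2, 3, 6, 7, 11, 12, 14, 15, 18, 19, 20}


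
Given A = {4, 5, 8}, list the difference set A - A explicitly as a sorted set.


A - A = {a - a' : a, a' ∈ A}.
Compute a - a' for each ordered pair (a, a'):
a = 4: 4-4=0, 4-5=-1, 4-8=-4
a = 5: 5-4=1, 5-5=0, 5-8=-3
a = 8: 8-4=4, 8-5=3, 8-8=0
Collecting distinct values (and noting 0 appears from a-a):
A - A = {-4, -3, -1, 0, 1, 3, 4}
|A - A| = 7

A - A = {-4, -3, -1, 0, 1, 3, 4}


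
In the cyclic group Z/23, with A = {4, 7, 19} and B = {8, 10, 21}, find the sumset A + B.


Work in Z/23Z: reduce every sum a + b modulo 23.
Enumerate all 9 pairs:
a = 4: 4+8=12, 4+10=14, 4+21=2
a = 7: 7+8=15, 7+10=17, 7+21=5
a = 19: 19+8=4, 19+10=6, 19+21=17
Distinct residues collected: {2, 4, 5, 6, 12, 14, 15, 17}
|A + B| = 8 (out of 23 total residues).

A + B = {2, 4, 5, 6, 12, 14, 15, 17}


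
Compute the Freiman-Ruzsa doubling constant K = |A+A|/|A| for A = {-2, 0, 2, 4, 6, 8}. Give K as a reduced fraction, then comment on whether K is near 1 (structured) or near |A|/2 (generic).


|A| = 6.
Compute A + A by enumerating all 36 pairs.
A + A = {-4, -2, 0, 2, 4, 6, 8, 10, 12, 14, 16}, so |A + A| = 11.
K = |A + A| / |A| = 11/6 (already in lowest terms) ≈ 1.8333.
Reference: AP of size 6 gives K = 11/6 ≈ 1.8333; a fully generic set of size 6 gives K ≈ 3.5000.

|A| = 6, |A + A| = 11, K = 11/6.


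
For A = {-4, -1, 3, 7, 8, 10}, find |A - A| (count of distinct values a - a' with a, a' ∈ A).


A - A = {a - a' : a, a' ∈ A}; |A| = 6.
Bounds: 2|A|-1 ≤ |A - A| ≤ |A|² - |A| + 1, i.e. 11 ≤ |A - A| ≤ 31.
Note: 0 ∈ A - A always (from a - a). The set is symmetric: if d ∈ A - A then -d ∈ A - A.
Enumerate nonzero differences d = a - a' with a > a' (then include -d):
Positive differences: {1, 2, 3, 4, 5, 7, 8, 9, 11, 12, 14}
Full difference set: {0} ∪ (positive diffs) ∪ (negative diffs).
|A - A| = 1 + 2·11 = 23 (matches direct enumeration: 23).

|A - A| = 23


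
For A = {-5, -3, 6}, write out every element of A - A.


A - A = {a - a' : a, a' ∈ A}.
Compute a - a' for each ordered pair (a, a'):
a = -5: -5--5=0, -5--3=-2, -5-6=-11
a = -3: -3--5=2, -3--3=0, -3-6=-9
a = 6: 6--5=11, 6--3=9, 6-6=0
Collecting distinct values (and noting 0 appears from a-a):
A - A = {-11, -9, -2, 0, 2, 9, 11}
|A - A| = 7

A - A = {-11, -9, -2, 0, 2, 9, 11}


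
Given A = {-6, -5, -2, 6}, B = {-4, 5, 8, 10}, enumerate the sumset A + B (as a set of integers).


A + B = {a + b : a ∈ A, b ∈ B}.
Enumerate all |A|·|B| = 4·4 = 16 pairs (a, b) and collect distinct sums.
a = -6: -6+-4=-10, -6+5=-1, -6+8=2, -6+10=4
a = -5: -5+-4=-9, -5+5=0, -5+8=3, -5+10=5
a = -2: -2+-4=-6, -2+5=3, -2+8=6, -2+10=8
a = 6: 6+-4=2, 6+5=11, 6+8=14, 6+10=16
Collecting distinct sums: A + B = {-10, -9, -6, -1, 0, 2, 3, 4, 5, 6, 8, 11, 14, 16}
|A + B| = 14

A + B = {-10, -9, -6, -1, 0, 2, 3, 4, 5, 6, 8, 11, 14, 16}


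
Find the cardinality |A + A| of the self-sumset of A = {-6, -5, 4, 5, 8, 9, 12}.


A + A = {a + a' : a, a' ∈ A}; |A| = 7.
General bounds: 2|A| - 1 ≤ |A + A| ≤ |A|(|A|+1)/2, i.e. 13 ≤ |A + A| ≤ 28.
Lower bound 2|A|-1 is attained iff A is an arithmetic progression.
Enumerate sums a + a' for a ≤ a' (symmetric, so this suffices):
a = -6: -6+-6=-12, -6+-5=-11, -6+4=-2, -6+5=-1, -6+8=2, -6+9=3, -6+12=6
a = -5: -5+-5=-10, -5+4=-1, -5+5=0, -5+8=3, -5+9=4, -5+12=7
a = 4: 4+4=8, 4+5=9, 4+8=12, 4+9=13, 4+12=16
a = 5: 5+5=10, 5+8=13, 5+9=14, 5+12=17
a = 8: 8+8=16, 8+9=17, 8+12=20
a = 9: 9+9=18, 9+12=21
a = 12: 12+12=24
Distinct sums: {-12, -11, -10, -2, -1, 0, 2, 3, 4, 6, 7, 8, 9, 10, 12, 13, 14, 16, 17, 18, 20, 21, 24}
|A + A| = 23

|A + A| = 23


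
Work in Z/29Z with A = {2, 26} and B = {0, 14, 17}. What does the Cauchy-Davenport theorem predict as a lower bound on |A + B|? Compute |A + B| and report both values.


Cauchy-Davenport: |A + B| ≥ min(p, |A| + |B| - 1) for A, B nonempty in Z/pZ.
|A| = 2, |B| = 3, p = 29.
CD lower bound = min(29, 2 + 3 - 1) = min(29, 4) = 4.
Compute A + B mod 29 directly:
a = 2: 2+0=2, 2+14=16, 2+17=19
a = 26: 26+0=26, 26+14=11, 26+17=14
A + B = {2, 11, 14, 16, 19, 26}, so |A + B| = 6.
Verify: 6 ≥ 4? Yes ✓.

CD lower bound = 4, actual |A + B| = 6.


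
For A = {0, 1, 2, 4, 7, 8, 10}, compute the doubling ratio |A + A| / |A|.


|A| = 7.
Compute A + A by enumerating all 49 pairs.
A + A = {0, 1, 2, 3, 4, 5, 6, 7, 8, 9, 10, 11, 12, 14, 15, 16, 17, 18, 20}, so |A + A| = 19.
K = |A + A| / |A| = 19/7 (already in lowest terms) ≈ 2.7143.
Reference: AP of size 7 gives K = 13/7 ≈ 1.8571; a fully generic set of size 7 gives K ≈ 4.0000.

|A| = 7, |A + A| = 19, K = 19/7.


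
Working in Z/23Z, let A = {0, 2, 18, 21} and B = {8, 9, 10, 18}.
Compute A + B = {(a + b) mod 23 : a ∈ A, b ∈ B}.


Work in Z/23Z: reduce every sum a + b modulo 23.
Enumerate all 16 pairs:
a = 0: 0+8=8, 0+9=9, 0+10=10, 0+18=18
a = 2: 2+8=10, 2+9=11, 2+10=12, 2+18=20
a = 18: 18+8=3, 18+9=4, 18+10=5, 18+18=13
a = 21: 21+8=6, 21+9=7, 21+10=8, 21+18=16
Distinct residues collected: {3, 4, 5, 6, 7, 8, 9, 10, 11, 12, 13, 16, 18, 20}
|A + B| = 14 (out of 23 total residues).

A + B = {3, 4, 5, 6, 7, 8, 9, 10, 11, 12, 13, 16, 18, 20}


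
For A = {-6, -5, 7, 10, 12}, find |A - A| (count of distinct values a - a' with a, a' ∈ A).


A - A = {a - a' : a, a' ∈ A}; |A| = 5.
Bounds: 2|A|-1 ≤ |A - A| ≤ |A|² - |A| + 1, i.e. 9 ≤ |A - A| ≤ 21.
Note: 0 ∈ A - A always (from a - a). The set is symmetric: if d ∈ A - A then -d ∈ A - A.
Enumerate nonzero differences d = a - a' with a > a' (then include -d):
Positive differences: {1, 2, 3, 5, 12, 13, 15, 16, 17, 18}
Full difference set: {0} ∪ (positive diffs) ∪ (negative diffs).
|A - A| = 1 + 2·10 = 21 (matches direct enumeration: 21).

|A - A| = 21


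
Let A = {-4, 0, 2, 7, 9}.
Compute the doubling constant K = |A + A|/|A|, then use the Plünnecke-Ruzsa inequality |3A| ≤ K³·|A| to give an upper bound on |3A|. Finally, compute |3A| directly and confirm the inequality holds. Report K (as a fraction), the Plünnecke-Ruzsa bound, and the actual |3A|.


|A| = 5.
Step 1: Compute A + A by enumerating all 25 pairs.
A + A = {-8, -4, -2, 0, 2, 3, 4, 5, 7, 9, 11, 14, 16, 18}, so |A + A| = 14.
Step 2: Doubling constant K = |A + A|/|A| = 14/5 = 14/5 ≈ 2.8000.
Step 3: Plünnecke-Ruzsa gives |3A| ≤ K³·|A| = (2.8000)³ · 5 ≈ 109.7600.
Step 4: Compute 3A = A + A + A directly by enumerating all triples (a,b,c) ∈ A³; |3A| = 27.
Step 5: Check 27 ≤ 109.7600? Yes ✓.

K = 14/5, Plünnecke-Ruzsa bound K³|A| ≈ 109.7600, |3A| = 27, inequality holds.


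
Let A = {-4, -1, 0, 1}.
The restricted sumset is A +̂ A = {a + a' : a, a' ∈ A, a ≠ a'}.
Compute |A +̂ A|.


Restricted sumset: A +̂ A = {a + a' : a ∈ A, a' ∈ A, a ≠ a'}.
Equivalently, take A + A and drop any sum 2a that is achievable ONLY as a + a for a ∈ A (i.e. sums representable only with equal summands).
Enumerate pairs (a, a') with a < a' (symmetric, so each unordered pair gives one sum; this covers all a ≠ a'):
  -4 + -1 = -5
  -4 + 0 = -4
  -4 + 1 = -3
  -1 + 0 = -1
  -1 + 1 = 0
  0 + 1 = 1
Collected distinct sums: {-5, -4, -3, -1, 0, 1}
|A +̂ A| = 6
(Reference bound: |A +̂ A| ≥ 2|A| - 3 for |A| ≥ 2, with |A| = 4 giving ≥ 5.)

|A +̂ A| = 6


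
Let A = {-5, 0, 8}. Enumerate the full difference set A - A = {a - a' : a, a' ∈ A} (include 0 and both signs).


A - A = {a - a' : a, a' ∈ A}.
Compute a - a' for each ordered pair (a, a'):
a = -5: -5--5=0, -5-0=-5, -5-8=-13
a = 0: 0--5=5, 0-0=0, 0-8=-8
a = 8: 8--5=13, 8-0=8, 8-8=0
Collecting distinct values (and noting 0 appears from a-a):
A - A = {-13, -8, -5, 0, 5, 8, 13}
|A - A| = 7

A - A = {-13, -8, -5, 0, 5, 8, 13}


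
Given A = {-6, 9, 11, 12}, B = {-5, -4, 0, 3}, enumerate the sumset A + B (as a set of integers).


A + B = {a + b : a ∈ A, b ∈ B}.
Enumerate all |A|·|B| = 4·4 = 16 pairs (a, b) and collect distinct sums.
a = -6: -6+-5=-11, -6+-4=-10, -6+0=-6, -6+3=-3
a = 9: 9+-5=4, 9+-4=5, 9+0=9, 9+3=12
a = 11: 11+-5=6, 11+-4=7, 11+0=11, 11+3=14
a = 12: 12+-5=7, 12+-4=8, 12+0=12, 12+3=15
Collecting distinct sums: A + B = {-11, -10, -6, -3, 4, 5, 6, 7, 8, 9, 11, 12, 14, 15}
|A + B| = 14

A + B = {-11, -10, -6, -3, 4, 5, 6, 7, 8, 9, 11, 12, 14, 15}


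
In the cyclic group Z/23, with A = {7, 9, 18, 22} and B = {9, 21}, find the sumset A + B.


Work in Z/23Z: reduce every sum a + b modulo 23.
Enumerate all 8 pairs:
a = 7: 7+9=16, 7+21=5
a = 9: 9+9=18, 9+21=7
a = 18: 18+9=4, 18+21=16
a = 22: 22+9=8, 22+21=20
Distinct residues collected: {4, 5, 7, 8, 16, 18, 20}
|A + B| = 7 (out of 23 total residues).

A + B = {4, 5, 7, 8, 16, 18, 20}


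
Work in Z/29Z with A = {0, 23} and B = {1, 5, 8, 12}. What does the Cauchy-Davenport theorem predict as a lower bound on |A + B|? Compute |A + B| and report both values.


Cauchy-Davenport: |A + B| ≥ min(p, |A| + |B| - 1) for A, B nonempty in Z/pZ.
|A| = 2, |B| = 4, p = 29.
CD lower bound = min(29, 2 + 4 - 1) = min(29, 5) = 5.
Compute A + B mod 29 directly:
a = 0: 0+1=1, 0+5=5, 0+8=8, 0+12=12
a = 23: 23+1=24, 23+5=28, 23+8=2, 23+12=6
A + B = {1, 2, 5, 6, 8, 12, 24, 28}, so |A + B| = 8.
Verify: 8 ≥ 5? Yes ✓.

CD lower bound = 5, actual |A + B| = 8.


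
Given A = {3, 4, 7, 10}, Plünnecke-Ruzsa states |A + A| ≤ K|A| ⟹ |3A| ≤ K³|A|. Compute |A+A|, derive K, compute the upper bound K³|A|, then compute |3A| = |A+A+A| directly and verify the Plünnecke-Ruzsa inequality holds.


|A| = 4.
Step 1: Compute A + A by enumerating all 16 pairs.
A + A = {6, 7, 8, 10, 11, 13, 14, 17, 20}, so |A + A| = 9.
Step 2: Doubling constant K = |A + A|/|A| = 9/4 = 9/4 ≈ 2.2500.
Step 3: Plünnecke-Ruzsa gives |3A| ≤ K³·|A| = (2.2500)³ · 4 ≈ 45.5625.
Step 4: Compute 3A = A + A + A directly by enumerating all triples (a,b,c) ∈ A³; |3A| = 16.
Step 5: Check 16 ≤ 45.5625? Yes ✓.

K = 9/4, Plünnecke-Ruzsa bound K³|A| ≈ 45.5625, |3A| = 16, inequality holds.


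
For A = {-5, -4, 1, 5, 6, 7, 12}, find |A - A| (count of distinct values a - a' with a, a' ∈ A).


A - A = {a - a' : a, a' ∈ A}; |A| = 7.
Bounds: 2|A|-1 ≤ |A - A| ≤ |A|² - |A| + 1, i.e. 13 ≤ |A - A| ≤ 43.
Note: 0 ∈ A - A always (from a - a). The set is symmetric: if d ∈ A - A then -d ∈ A - A.
Enumerate nonzero differences d = a - a' with a > a' (then include -d):
Positive differences: {1, 2, 4, 5, 6, 7, 9, 10, 11, 12, 16, 17}
Full difference set: {0} ∪ (positive diffs) ∪ (negative diffs).
|A - A| = 1 + 2·12 = 25 (matches direct enumeration: 25).

|A - A| = 25


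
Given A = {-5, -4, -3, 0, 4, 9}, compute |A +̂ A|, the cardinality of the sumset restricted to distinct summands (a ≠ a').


Restricted sumset: A +̂ A = {a + a' : a ∈ A, a' ∈ A, a ≠ a'}.
Equivalently, take A + A and drop any sum 2a that is achievable ONLY as a + a for a ∈ A (i.e. sums representable only with equal summands).
Enumerate pairs (a, a') with a < a' (symmetric, so each unordered pair gives one sum; this covers all a ≠ a'):
  -5 + -4 = -9
  -5 + -3 = -8
  -5 + 0 = -5
  -5 + 4 = -1
  -5 + 9 = 4
  -4 + -3 = -7
  -4 + 0 = -4
  -4 + 4 = 0
  -4 + 9 = 5
  -3 + 0 = -3
  -3 + 4 = 1
  -3 + 9 = 6
  0 + 4 = 4
  0 + 9 = 9
  4 + 9 = 13
Collected distinct sums: {-9, -8, -7, -5, -4, -3, -1, 0, 1, 4, 5, 6, 9, 13}
|A +̂ A| = 14
(Reference bound: |A +̂ A| ≥ 2|A| - 3 for |A| ≥ 2, with |A| = 6 giving ≥ 9.)

|A +̂ A| = 14


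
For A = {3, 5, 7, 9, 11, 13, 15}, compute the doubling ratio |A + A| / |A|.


|A| = 7.
Compute A + A by enumerating all 49 pairs.
A + A = {6, 8, 10, 12, 14, 16, 18, 20, 22, 24, 26, 28, 30}, so |A + A| = 13.
K = |A + A| / |A| = 13/7 (already in lowest terms) ≈ 1.8571.
Reference: AP of size 7 gives K = 13/7 ≈ 1.8571; a fully generic set of size 7 gives K ≈ 4.0000.

|A| = 7, |A + A| = 13, K = 13/7.


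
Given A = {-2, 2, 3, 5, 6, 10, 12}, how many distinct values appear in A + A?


A + A = {a + a' : a, a' ∈ A}; |A| = 7.
General bounds: 2|A| - 1 ≤ |A + A| ≤ |A|(|A|+1)/2, i.e. 13 ≤ |A + A| ≤ 28.
Lower bound 2|A|-1 is attained iff A is an arithmetic progression.
Enumerate sums a + a' for a ≤ a' (symmetric, so this suffices):
a = -2: -2+-2=-4, -2+2=0, -2+3=1, -2+5=3, -2+6=4, -2+10=8, -2+12=10
a = 2: 2+2=4, 2+3=5, 2+5=7, 2+6=8, 2+10=12, 2+12=14
a = 3: 3+3=6, 3+5=8, 3+6=9, 3+10=13, 3+12=15
a = 5: 5+5=10, 5+6=11, 5+10=15, 5+12=17
a = 6: 6+6=12, 6+10=16, 6+12=18
a = 10: 10+10=20, 10+12=22
a = 12: 12+12=24
Distinct sums: {-4, 0, 1, 3, 4, 5, 6, 7, 8, 9, 10, 11, 12, 13, 14, 15, 16, 17, 18, 20, 22, 24}
|A + A| = 22

|A + A| = 22


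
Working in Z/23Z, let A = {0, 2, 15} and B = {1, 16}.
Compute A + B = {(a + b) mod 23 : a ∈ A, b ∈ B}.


Work in Z/23Z: reduce every sum a + b modulo 23.
Enumerate all 6 pairs:
a = 0: 0+1=1, 0+16=16
a = 2: 2+1=3, 2+16=18
a = 15: 15+1=16, 15+16=8
Distinct residues collected: {1, 3, 8, 16, 18}
|A + B| = 5 (out of 23 total residues).

A + B = {1, 3, 8, 16, 18}


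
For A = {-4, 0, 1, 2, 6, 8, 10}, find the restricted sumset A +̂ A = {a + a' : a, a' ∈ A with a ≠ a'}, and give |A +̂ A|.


Restricted sumset: A +̂ A = {a + a' : a ∈ A, a' ∈ A, a ≠ a'}.
Equivalently, take A + A and drop any sum 2a that is achievable ONLY as a + a for a ∈ A (i.e. sums representable only with equal summands).
Enumerate pairs (a, a') with a < a' (symmetric, so each unordered pair gives one sum; this covers all a ≠ a'):
  -4 + 0 = -4
  -4 + 1 = -3
  -4 + 2 = -2
  -4 + 6 = 2
  -4 + 8 = 4
  -4 + 10 = 6
  0 + 1 = 1
  0 + 2 = 2
  0 + 6 = 6
  0 + 8 = 8
  0 + 10 = 10
  1 + 2 = 3
  1 + 6 = 7
  1 + 8 = 9
  1 + 10 = 11
  2 + 6 = 8
  2 + 8 = 10
  2 + 10 = 12
  6 + 8 = 14
  6 + 10 = 16
  8 + 10 = 18
Collected distinct sums: {-4, -3, -2, 1, 2, 3, 4, 6, 7, 8, 9, 10, 11, 12, 14, 16, 18}
|A +̂ A| = 17
(Reference bound: |A +̂ A| ≥ 2|A| - 3 for |A| ≥ 2, with |A| = 7 giving ≥ 11.)

|A +̂ A| = 17


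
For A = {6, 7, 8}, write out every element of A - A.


A - A = {a - a' : a, a' ∈ A}.
Compute a - a' for each ordered pair (a, a'):
a = 6: 6-6=0, 6-7=-1, 6-8=-2
a = 7: 7-6=1, 7-7=0, 7-8=-1
a = 8: 8-6=2, 8-7=1, 8-8=0
Collecting distinct values (and noting 0 appears from a-a):
A - A = {-2, -1, 0, 1, 2}
|A - A| = 5

A - A = {-2, -1, 0, 1, 2}


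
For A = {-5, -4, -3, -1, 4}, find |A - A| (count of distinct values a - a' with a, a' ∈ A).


A - A = {a - a' : a, a' ∈ A}; |A| = 5.
Bounds: 2|A|-1 ≤ |A - A| ≤ |A|² - |A| + 1, i.e. 9 ≤ |A - A| ≤ 21.
Note: 0 ∈ A - A always (from a - a). The set is symmetric: if d ∈ A - A then -d ∈ A - A.
Enumerate nonzero differences d = a - a' with a > a' (then include -d):
Positive differences: {1, 2, 3, 4, 5, 7, 8, 9}
Full difference set: {0} ∪ (positive diffs) ∪ (negative diffs).
|A - A| = 1 + 2·8 = 17 (matches direct enumeration: 17).

|A - A| = 17


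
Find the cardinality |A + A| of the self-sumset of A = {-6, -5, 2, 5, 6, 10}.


A + A = {a + a' : a, a' ∈ A}; |A| = 6.
General bounds: 2|A| - 1 ≤ |A + A| ≤ |A|(|A|+1)/2, i.e. 11 ≤ |A + A| ≤ 21.
Lower bound 2|A|-1 is attained iff A is an arithmetic progression.
Enumerate sums a + a' for a ≤ a' (symmetric, so this suffices):
a = -6: -6+-6=-12, -6+-5=-11, -6+2=-4, -6+5=-1, -6+6=0, -6+10=4
a = -5: -5+-5=-10, -5+2=-3, -5+5=0, -5+6=1, -5+10=5
a = 2: 2+2=4, 2+5=7, 2+6=8, 2+10=12
a = 5: 5+5=10, 5+6=11, 5+10=15
a = 6: 6+6=12, 6+10=16
a = 10: 10+10=20
Distinct sums: {-12, -11, -10, -4, -3, -1, 0, 1, 4, 5, 7, 8, 10, 11, 12, 15, 16, 20}
|A + A| = 18

|A + A| = 18


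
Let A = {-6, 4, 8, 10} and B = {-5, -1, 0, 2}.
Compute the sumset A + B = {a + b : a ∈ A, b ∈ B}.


A + B = {a + b : a ∈ A, b ∈ B}.
Enumerate all |A|·|B| = 4·4 = 16 pairs (a, b) and collect distinct sums.
a = -6: -6+-5=-11, -6+-1=-7, -6+0=-6, -6+2=-4
a = 4: 4+-5=-1, 4+-1=3, 4+0=4, 4+2=6
a = 8: 8+-5=3, 8+-1=7, 8+0=8, 8+2=10
a = 10: 10+-5=5, 10+-1=9, 10+0=10, 10+2=12
Collecting distinct sums: A + B = {-11, -7, -6, -4, -1, 3, 4, 5, 6, 7, 8, 9, 10, 12}
|A + B| = 14

A + B = {-11, -7, -6, -4, -1, 3, 4, 5, 6, 7, 8, 9, 10, 12}


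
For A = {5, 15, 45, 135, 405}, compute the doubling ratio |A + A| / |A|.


|A| = 5.
Compute A + A by enumerating all 25 pairs.
A + A = {10, 20, 30, 50, 60, 90, 140, 150, 180, 270, 410, 420, 450, 540, 810}, so |A + A| = 15.
K = |A + A| / |A| = 15/5 = 3/1 ≈ 3.0000.
Reference: AP of size 5 gives K = 9/5 ≈ 1.8000; a fully generic set of size 5 gives K ≈ 3.0000.

|A| = 5, |A + A| = 15, K = 15/5 = 3/1.


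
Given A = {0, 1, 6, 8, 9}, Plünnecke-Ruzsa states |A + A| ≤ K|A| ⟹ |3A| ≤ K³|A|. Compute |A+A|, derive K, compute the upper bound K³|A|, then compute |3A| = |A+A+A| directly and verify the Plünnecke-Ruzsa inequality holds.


|A| = 5.
Step 1: Compute A + A by enumerating all 25 pairs.
A + A = {0, 1, 2, 6, 7, 8, 9, 10, 12, 14, 15, 16, 17, 18}, so |A + A| = 14.
Step 2: Doubling constant K = |A + A|/|A| = 14/5 = 14/5 ≈ 2.8000.
Step 3: Plünnecke-Ruzsa gives |3A| ≤ K³·|A| = (2.8000)³ · 5 ≈ 109.7600.
Step 4: Compute 3A = A + A + A directly by enumerating all triples (a,b,c) ∈ A³; |3A| = 26.
Step 5: Check 26 ≤ 109.7600? Yes ✓.

K = 14/5, Plünnecke-Ruzsa bound K³|A| ≈ 109.7600, |3A| = 26, inequality holds.


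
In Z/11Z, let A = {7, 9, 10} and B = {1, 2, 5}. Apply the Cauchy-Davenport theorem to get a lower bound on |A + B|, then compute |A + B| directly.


Cauchy-Davenport: |A + B| ≥ min(p, |A| + |B| - 1) for A, B nonempty in Z/pZ.
|A| = 3, |B| = 3, p = 11.
CD lower bound = min(11, 3 + 3 - 1) = min(11, 5) = 5.
Compute A + B mod 11 directly:
a = 7: 7+1=8, 7+2=9, 7+5=1
a = 9: 9+1=10, 9+2=0, 9+5=3
a = 10: 10+1=0, 10+2=1, 10+5=4
A + B = {0, 1, 3, 4, 8, 9, 10}, so |A + B| = 7.
Verify: 7 ≥ 5? Yes ✓.

CD lower bound = 5, actual |A + B| = 7.
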